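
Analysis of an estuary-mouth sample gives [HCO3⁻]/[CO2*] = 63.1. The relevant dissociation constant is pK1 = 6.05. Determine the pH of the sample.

pH = 7.85

From K1 = [H⁺][HCO3⁻]/[CO2*]:  pH = pK1 + log₁₀([HCO3⁻]/[CO2*])
log₁₀(63.1) = +1.800
pH = 6.05 + (+1.800) = 7.85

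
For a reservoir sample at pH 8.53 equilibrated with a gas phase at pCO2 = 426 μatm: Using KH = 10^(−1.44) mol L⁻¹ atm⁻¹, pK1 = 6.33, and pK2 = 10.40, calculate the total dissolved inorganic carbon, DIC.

DIC = 2.50 mmol/L

[CO2*] = KH · pCO2 = 10^(−1.44) × 426×10^-6 = 1.547×10^-5 mol/L
α₀ = 1/(1 + K1/[H⁺] + K1K2/[H⁺]²) = 1/(1 + 10^+2.20 + 10^+0.33) = 0.006187
DIC = [CO2*]/α₀ = 1.547×10^-5 / 0.006187 = 2.50 mmol/L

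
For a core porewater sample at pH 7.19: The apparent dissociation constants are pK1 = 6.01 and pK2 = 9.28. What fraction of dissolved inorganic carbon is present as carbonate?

α₂ = 1 / (1 + [H⁺]/K2 + [H⁺]²/(K1K2)) = 1 / (1 + 10^+2.09 + 10^+0.91)
   = 1 / (1 + 123.03 + 8.1283) = 1/132.16 = 0.007567

α₂ = 0.00757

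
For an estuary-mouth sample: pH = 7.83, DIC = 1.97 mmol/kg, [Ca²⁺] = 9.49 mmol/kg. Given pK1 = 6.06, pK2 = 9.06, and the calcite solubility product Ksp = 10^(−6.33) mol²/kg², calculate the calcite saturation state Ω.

α₂ = 1 / (1 + [H⁺]/K2 + [H⁺]²/(K1K2)) = 1 / (1 + 10^+1.23 + 10^-0.54)
   = 1 / (1 + 16.982 + 0.28840) = 1/18.271 = 0.05473
[CO3²⁻] = α₂ × DIC = 0.05473 × 1.97 = 0.1078 mmol/kg
Ksp = 10^(−6.33) = 4.677×10^-7
Ω = [Ca²⁺][CO3²⁻]/Ksp = (9.49×10^-3)(1.078×10^-4) / 4.677×10^-7 = 2.19

Ω = 2.19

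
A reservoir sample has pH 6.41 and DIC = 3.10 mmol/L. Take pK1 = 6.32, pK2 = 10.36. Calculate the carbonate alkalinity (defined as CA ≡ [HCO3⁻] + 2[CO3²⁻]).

CA = 1.71 mmol/L

CA = [HCO3⁻] + 2[CO3²⁻] = (α₁ + 2α₂)·DIC
At pH 6.41: [H⁺]/K1 = 10^-0.09 = 0.81283, K2/[H⁺] = 10^-3.95 = 0.00011220
α₁ = 1/(1 + 0.81283 + 0.00011220) = 1/1.8129 = 0.5516; α₂ = α₁·K2/[H⁺] = 6.189×10^-5
α₁ + 2α₂ = 0.5517
CA = 0.5517 × 3.10 = 1.71 mmol/L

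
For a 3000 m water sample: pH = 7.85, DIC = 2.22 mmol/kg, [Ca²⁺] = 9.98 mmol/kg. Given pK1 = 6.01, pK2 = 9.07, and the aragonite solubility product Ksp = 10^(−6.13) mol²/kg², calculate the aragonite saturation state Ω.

Ω = 1.68

α₂ = 1 / (1 + [H⁺]/K2 + [H⁺]²/(K1K2)) = 1 / (1 + 10^+1.22 + 10^-0.62)
   = 1 / (1 + 16.596 + 0.23988) = 1/17.836 = 0.05607
[CO3²⁻] = α₂ × DIC = 0.05607 × 2.22 = 0.1245 mmol/kg
Ksp = 10^(−6.13) = 7.413×10^-7
Ω = [Ca²⁺][CO3²⁻]/Ksp = (9.98×10^-3)(1.245×10^-4) / 7.413×10^-7 = 1.68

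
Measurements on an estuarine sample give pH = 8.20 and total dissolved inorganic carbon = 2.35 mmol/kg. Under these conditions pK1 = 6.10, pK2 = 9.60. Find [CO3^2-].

[CO3²⁻] = 0.0893 mmol/kg

α₂ = 1 / (1 + [H⁺]/K2 + [H⁺]²/(K1K2)) = 1 / (1 + 10^+1.40 + 10^-0.70)
   = 1 / (1 + 25.119 + 0.19953) = 1/26.318 = 0.03800
[CO3²⁻] = α₂ × DIC = 0.03800 × 2.35 = 0.0893 mmol/kg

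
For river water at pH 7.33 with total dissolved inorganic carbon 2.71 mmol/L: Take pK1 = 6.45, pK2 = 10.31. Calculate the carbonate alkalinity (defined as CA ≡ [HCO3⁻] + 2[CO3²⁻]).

CA = 2.40 mmol/L

CA = [HCO3⁻] + 2[CO3²⁻] = (α₁ + 2α₂)·DIC
At pH 7.33: [H⁺]/K1 = 10^-0.88 = 0.13183, K2/[H⁺] = 10^-2.98 = 0.0010471
α₁ = 1/(1 + 0.13183 + 0.0010471) = 1/1.1329 = 0.8827; α₂ = α₁·K2/[H⁺] = 0.0009243
α₁ + 2α₂ = 0.8846
CA = 0.8846 × 2.71 = 2.40 mmol/L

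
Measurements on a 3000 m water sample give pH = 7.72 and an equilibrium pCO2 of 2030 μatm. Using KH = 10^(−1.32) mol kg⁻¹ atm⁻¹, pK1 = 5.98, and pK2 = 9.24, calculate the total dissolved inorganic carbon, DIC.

[CO2*] = KH · pCO2 = 10^(−1.32) × 2030×10^-6 = 9.716×10^-5 mol/kg
α₀ = 1/(1 + K1/[H⁺] + K1K2/[H⁺]²) = 1/(1 + 10^+1.74 + 10^+0.22) = 0.01736
DIC = [CO2*]/α₀ = 9.716×10^-5 / 0.01736 = 5.60 mmol/kg

DIC = 5.60 mmol/kg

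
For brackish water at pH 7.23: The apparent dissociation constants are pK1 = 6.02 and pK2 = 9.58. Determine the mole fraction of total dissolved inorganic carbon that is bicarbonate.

α₁ = 0.938

α₁ = 1 / (1 + [H⁺]/K1 + K2/[H⁺]) = 1 / (1 + 10^-1.21 + 10^-2.35)
   = 1 / (1 + 0.061660 + 0.0044668) = 1/1.0661 = 0.9380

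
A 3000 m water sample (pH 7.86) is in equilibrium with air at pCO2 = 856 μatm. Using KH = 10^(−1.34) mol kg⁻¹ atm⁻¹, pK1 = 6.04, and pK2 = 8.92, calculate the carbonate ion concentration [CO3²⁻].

[CO2*] = KH · pCO2 = 10^(−1.34) × 856×10^-6 = 3.913×10^-5 mol/kg
α₀ = 1/(1 + K1/[H⁺] + K1K2/[H⁺]²) = 1/(1 + 10^+1.82 + 10^+0.76) = 0.01373
DIC = [CO2*]/α₀ = 3.913×10^-5 / 0.01373 = 2.849 mmol/kg
[CO3²⁻] = α₂·DIC; α₂ = 0.07902, so [CO3²⁻] = 0.07902 × 2.849 = 0.225 mmol/kg

[CO3²⁻] = 0.225 mmol/kg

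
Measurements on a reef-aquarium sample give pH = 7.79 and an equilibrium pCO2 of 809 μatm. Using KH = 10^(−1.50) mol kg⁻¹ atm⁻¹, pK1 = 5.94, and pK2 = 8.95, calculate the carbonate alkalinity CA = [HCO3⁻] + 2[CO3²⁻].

CA = 2.06 mmol/kg

[CO2*] = KH · pCO2 = 10^(−1.50) × 809×10^-6 = 2.558×10^-5 mol/kg
α₀ = 1/(1 + K1/[H⁺] + K1K2/[H⁺]²) = 1/(1 + 10^+1.85 + 10^+0.69) = 0.01304
DIC = [CO2*]/α₀ = 2.558×10^-5 / 0.01304 = 1.962 mmol/kg
CA = (α₁ + 2α₂)·DIC = (0.9231 + 2×0.06386) × 1.962 = 2.06 mmol/kg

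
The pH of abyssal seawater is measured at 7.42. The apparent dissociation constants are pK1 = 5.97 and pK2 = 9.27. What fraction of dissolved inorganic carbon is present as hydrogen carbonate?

α₁ = 0.953

α₁ = 1 / (1 + [H⁺]/K1 + K2/[H⁺]) = 1 / (1 + 10^-1.45 + 10^-1.85)
   = 1 / (1 + 0.035481 + 0.014125) = 1/1.0496 = 0.9527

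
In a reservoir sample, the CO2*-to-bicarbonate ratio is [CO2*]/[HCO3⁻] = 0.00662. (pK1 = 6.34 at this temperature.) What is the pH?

From K1 = [H⁺][HCO3⁻]/[CO2*]:  pH = pK1 − log₁₀([CO2*]/[HCO3⁻])
log₁₀(0.00662) = -2.179
pH = 6.34 − (-2.179) = 8.52

pH = 8.52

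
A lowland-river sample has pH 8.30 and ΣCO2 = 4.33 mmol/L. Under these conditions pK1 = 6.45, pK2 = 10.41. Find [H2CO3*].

α₀ = 1 / (1 + K1/[H⁺] + K1K2/[H⁺]²) = 1 / (1 + 10^+1.85 + 10^-0.26)
   = 1 / (1 + 70.795 + 0.54954) = 1/72.344 = 0.01382
[CO2*] = α₀ × DIC = 0.01382 × 4.33 = 0.0599 mmol/L

[CO2*] = 0.0599 mmol/L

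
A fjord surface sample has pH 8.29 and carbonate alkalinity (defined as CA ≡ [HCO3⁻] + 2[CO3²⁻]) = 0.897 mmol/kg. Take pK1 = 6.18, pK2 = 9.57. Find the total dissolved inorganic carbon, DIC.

CA = [HCO3⁻] + 2[CO3²⁻] = (α₁ + 2α₂)·DIC
At pH 8.29: [H⁺]/K1 = 10^-2.11 = 0.0077625, K2/[H⁺] = 10^-1.28 = 0.052481
α₁ = 1/(1 + 0.0077625 + 0.052481) = 1/1.0602 = 0.9432; α₂ = α₁·K2/[H⁺] = 0.04950
α₁ + 2α₂ = 1.0422
DIC = CA / (α₁ + 2α₂) = 0.897 / 1.0422 = 0.861 mmol/kg

DIC = 0.861 mmol/kg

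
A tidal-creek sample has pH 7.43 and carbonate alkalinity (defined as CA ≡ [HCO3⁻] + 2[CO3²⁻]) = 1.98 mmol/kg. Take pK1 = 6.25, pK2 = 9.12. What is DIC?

CA = [HCO3⁻] + 2[CO3²⁻] = (α₁ + 2α₂)·DIC
At pH 7.43: [H⁺]/K1 = 10^-1.18 = 0.066069, K2/[H⁺] = 10^-1.69 = 0.020417
α₁ = 1/(1 + 0.066069 + 0.020417) = 1/1.0865 = 0.9204; α₂ = α₁·K2/[H⁺] = 0.01879
α₁ + 2α₂ = 0.9580
DIC = CA / (α₁ + 2α₂) = 1.98 / 0.9580 = 2.07 mmol/kg

DIC = 2.07 mmol/kg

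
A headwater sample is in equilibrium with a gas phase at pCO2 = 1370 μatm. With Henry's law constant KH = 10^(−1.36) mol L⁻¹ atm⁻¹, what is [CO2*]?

KH = 10^(−1.36) = 4.365×10^-2 mol L⁻¹ atm⁻¹
[CO2*] = KH · pCO2 = 4.365×10^-2 × 1370×10^-6 atm = 5.98×10^-5 mol/L

[CO2*] = 59.8 μmol/L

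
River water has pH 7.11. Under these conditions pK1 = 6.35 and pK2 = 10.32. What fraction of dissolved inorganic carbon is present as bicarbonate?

α₁ = 1 / (1 + [H⁺]/K1 + K2/[H⁺]) = 1 / (1 + 10^-0.76 + 10^-3.21)
   = 1 / (1 + 0.17378 + 0.00061660) = 1/1.1744 = 0.8515

α₁ = 0.852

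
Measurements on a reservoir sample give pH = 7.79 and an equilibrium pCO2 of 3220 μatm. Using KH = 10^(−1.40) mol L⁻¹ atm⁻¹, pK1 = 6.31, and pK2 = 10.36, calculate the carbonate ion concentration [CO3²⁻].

[CO2*] = KH · pCO2 = 10^(−1.40) × 3220×10^-6 = 1.282×10^-4 mol/L
α₀ = 1/(1 + K1/[H⁺] + K1K2/[H⁺]²) = 1/(1 + 10^+1.48 + 10^-1.09) = 0.03197
DIC = [CO2*]/α₀ = 1.282×10^-4 / 0.03197 = 4.010 mmol/L
[CO3²⁻] = α₂·DIC; α₂ = 0.002598, so [CO3²⁻] = 0.002598 × 4.010 = 0.0104 mmol/L = 10.4 μmol/L

[CO3²⁻] = 10.4 μmol/L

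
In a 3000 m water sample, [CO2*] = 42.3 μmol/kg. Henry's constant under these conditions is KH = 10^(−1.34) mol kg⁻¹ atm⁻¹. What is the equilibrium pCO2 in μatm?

pCO2 = 925 μatm

KH = 10^(−1.34) = 4.571×10^-2 mol kg⁻¹ atm⁻¹
pCO2 = [CO2*]/KH = 42.3×10^-6 / 4.571×10^-2 = 9.25×10^-4 atm = 925 μatm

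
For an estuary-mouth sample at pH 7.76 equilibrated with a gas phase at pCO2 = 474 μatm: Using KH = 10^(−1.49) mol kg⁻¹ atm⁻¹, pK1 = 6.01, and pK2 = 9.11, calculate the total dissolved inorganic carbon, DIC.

[CO2*] = KH · pCO2 = 10^(−1.49) × 474×10^-6 = 1.534×10^-5 mol/kg
α₀ = 1/(1 + K1/[H⁺] + K1K2/[H⁺]²) = 1/(1 + 10^+1.75 + 10^+0.40) = 0.01674
DIC = [CO2*]/α₀ = 1.534×10^-5 / 0.01674 = 0.916 mmol/kg

DIC = 0.916 mmol/kg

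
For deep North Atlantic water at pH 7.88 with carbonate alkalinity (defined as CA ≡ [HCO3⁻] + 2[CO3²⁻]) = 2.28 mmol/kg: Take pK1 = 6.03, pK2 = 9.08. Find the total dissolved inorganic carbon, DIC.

DIC = 2.18 mmol/kg

CA = [HCO3⁻] + 2[CO3²⁻] = (α₁ + 2α₂)·DIC
At pH 7.88: [H⁺]/K1 = 10^-1.85 = 0.014125, K2/[H⁺] = 10^-1.20 = 0.063096
α₁ = 1/(1 + 0.014125 + 0.063096) = 1/1.0772 = 0.9283; α₂ = α₁·K2/[H⁺] = 0.05857
α₁ + 2α₂ = 1.0455
DIC = CA / (α₁ + 2α₂) = 2.28 / 1.0455 = 2.18 mmol/kg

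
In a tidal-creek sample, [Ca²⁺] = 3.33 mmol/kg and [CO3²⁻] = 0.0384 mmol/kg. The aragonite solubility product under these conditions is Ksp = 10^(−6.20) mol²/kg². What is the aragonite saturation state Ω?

Ksp = 10^(−6.20) = 6.310×10^-7
Ω = [Ca²⁺][CO3²⁻]/Ksp = (3.33×10^-3)(0.0384×10^-3) / 6.310×10^-7 = 0.203

Ω = 0.203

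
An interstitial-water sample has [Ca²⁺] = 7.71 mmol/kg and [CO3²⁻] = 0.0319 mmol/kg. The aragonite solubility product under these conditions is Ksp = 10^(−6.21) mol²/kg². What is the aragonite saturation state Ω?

Ksp = 10^(−6.21) = 6.166×10^-7
Ω = [Ca²⁺][CO3²⁻]/Ksp = (7.71×10^-3)(0.0319×10^-3) / 6.166×10^-7 = 0.399

Ω = 0.399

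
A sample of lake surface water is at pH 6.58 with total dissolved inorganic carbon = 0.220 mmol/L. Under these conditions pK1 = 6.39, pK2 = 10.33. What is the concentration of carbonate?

α₂ = 1 / (1 + [H⁺]/K2 + [H⁺]²/(K1K2)) = 1 / (1 + 10^+3.75 + 10^+3.56)
   = 1 / (1 + 5623.4 + 3630.8) = 1/9255.2 = 0.0001080
[CO3²⁻] = α₂ × DIC = 0.0001080 × 0.220 = 2.38×10^-5 mmol/L = 0.0238 μmol/L

[CO3²⁻] = 0.0238 μmol/L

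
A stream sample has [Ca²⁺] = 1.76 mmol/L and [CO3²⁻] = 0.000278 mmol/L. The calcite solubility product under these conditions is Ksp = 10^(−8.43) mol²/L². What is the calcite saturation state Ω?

Ksp = 10^(−8.43) = 3.715×10^-9
Ω = [Ca²⁺][CO3²⁻]/Ksp = (1.76×10^-3)(0.000278×10^-3) / 3.715×10^-9 = 0.132

Ω = 0.132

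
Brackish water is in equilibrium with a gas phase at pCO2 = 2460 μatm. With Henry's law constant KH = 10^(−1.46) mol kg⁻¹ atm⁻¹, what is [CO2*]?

[CO2*] = 85.3 μmol/kg

KH = 10^(−1.46) = 3.467×10^-2 mol kg⁻¹ atm⁻¹
[CO2*] = KH · pCO2 = 3.467×10^-2 × 2460×10^-6 atm = 8.53×10^-5 mol/kg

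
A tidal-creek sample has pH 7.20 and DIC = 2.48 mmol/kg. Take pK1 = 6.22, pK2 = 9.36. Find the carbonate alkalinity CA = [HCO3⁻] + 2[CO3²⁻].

CA = [HCO3⁻] + 2[CO3²⁻] = (α₁ + 2α₂)·DIC
At pH 7.20: [H⁺]/K1 = 10^-0.98 = 0.10471, K2/[H⁺] = 10^-2.16 = 0.0069183
α₁ = 1/(1 + 0.10471 + 0.0069183) = 1/1.1116 = 0.8996; α₂ = α₁·K2/[H⁺] = 0.006224
α₁ + 2α₂ = 0.9120
CA = 0.9120 × 2.48 = 2.26 mmol/kg

CA = 2.26 mmol/kg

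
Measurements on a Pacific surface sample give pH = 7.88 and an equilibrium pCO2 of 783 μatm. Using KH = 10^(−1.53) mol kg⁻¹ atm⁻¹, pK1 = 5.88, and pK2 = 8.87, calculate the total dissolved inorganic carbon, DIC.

DIC = 2.57 mmol/kg

[CO2*] = KH · pCO2 = 10^(−1.53) × 783×10^-6 = 2.311×10^-5 mol/kg
α₀ = 1/(1 + K1/[H⁺] + K1K2/[H⁺]²) = 1/(1 + 10^+2.00 + 10^+1.01) = 0.008990
DIC = [CO2*]/α₀ = 2.311×10^-5 / 0.008990 = 2.57 mmol/kg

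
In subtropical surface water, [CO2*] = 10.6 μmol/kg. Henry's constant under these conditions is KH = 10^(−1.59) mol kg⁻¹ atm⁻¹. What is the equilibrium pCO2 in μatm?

pCO2 = 412 μatm

KH = 10^(−1.59) = 2.570×10^-2 mol kg⁻¹ atm⁻¹
pCO2 = [CO2*]/KH = 10.6×10^-6 / 2.570×10^-2 = 4.12×10^-4 atm = 412 μatm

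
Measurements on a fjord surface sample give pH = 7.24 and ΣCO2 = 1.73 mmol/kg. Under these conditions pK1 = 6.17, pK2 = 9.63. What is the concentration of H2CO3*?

α₀ = 1 / (1 + K1/[H⁺] + K1K2/[H⁺]²) = 1 / (1 + 10^+1.07 + 10^-1.32)
   = 1 / (1 + 11.749 + 0.047863) = 1/12.797 = 0.07814
[CO2*] = α₀ × DIC = 0.07814 × 1.73 = 0.135 mmol/kg

[CO2*] = 0.135 mmol/kg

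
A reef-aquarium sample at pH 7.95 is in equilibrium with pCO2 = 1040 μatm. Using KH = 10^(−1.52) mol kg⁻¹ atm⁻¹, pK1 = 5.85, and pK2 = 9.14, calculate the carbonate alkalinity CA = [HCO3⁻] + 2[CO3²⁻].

[CO2*] = KH · pCO2 = 10^(−1.52) × 1040×10^-6 = 3.141×10^-5 mol/kg
α₀ = 1/(1 + K1/[H⁺] + K1K2/[H⁺]²) = 1/(1 + 10^+2.10 + 10^+0.91) = 0.007406
DIC = [CO2*]/α₀ = 3.141×10^-5 / 0.007406 = 4.241 mmol/kg
CA = (α₁ + 2α₂)·DIC = (0.9324 + 2×0.06020) × 4.241 = 4.46 mmol/kg

CA = 4.46 mmol/kg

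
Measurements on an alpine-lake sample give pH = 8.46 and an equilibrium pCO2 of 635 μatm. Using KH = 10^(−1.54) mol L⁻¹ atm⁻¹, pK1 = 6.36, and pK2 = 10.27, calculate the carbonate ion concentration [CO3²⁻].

[CO3²⁻] = 0.0357 mmol/L

[CO2*] = KH · pCO2 = 10^(−1.54) × 635×10^-6 = 1.831×10^-5 mol/L
α₀ = 1/(1 + K1/[H⁺] + K1K2/[H⁺]²) = 1/(1 + 10^+2.10 + 10^+0.29) = 0.007761
DIC = [CO2*]/α₀ = 1.831×10^-5 / 0.007761 = 2.360 mmol/L
[CO3²⁻] = α₂·DIC; α₂ = 0.01513, so [CO3²⁻] = 0.01513 × 2.360 = 0.0357 mmol/L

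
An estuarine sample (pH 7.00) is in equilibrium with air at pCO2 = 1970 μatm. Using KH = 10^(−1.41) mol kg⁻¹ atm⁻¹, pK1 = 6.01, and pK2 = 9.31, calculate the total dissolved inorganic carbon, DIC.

[CO2*] = KH · pCO2 = 10^(−1.41) × 1970×10^-6 = 7.664×10^-5 mol/kg
α₀ = 1/(1 + K1/[H⁺] + K1K2/[H⁺]²) = 1/(1 + 10^+0.99 + 10^-1.32) = 0.09242
DIC = [CO2*]/α₀ = 7.664×10^-5 / 0.09242 = 0.829 mmol/kg

DIC = 0.829 mmol/kg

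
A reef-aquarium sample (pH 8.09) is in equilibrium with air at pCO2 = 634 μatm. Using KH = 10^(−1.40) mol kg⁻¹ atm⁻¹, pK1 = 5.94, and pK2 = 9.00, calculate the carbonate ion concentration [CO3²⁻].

[CO3²⁻] = 0.439 mmol/kg

[CO2*] = KH · pCO2 = 10^(−1.40) × 634×10^-6 = 2.524×10^-5 mol/kg
α₀ = 1/(1 + K1/[H⁺] + K1K2/[H⁺]²) = 1/(1 + 10^+2.15 + 10^+1.24) = 0.006264
DIC = [CO2*]/α₀ = 2.524×10^-5 / 0.006264 = 4.029 mmol/kg
[CO3²⁻] = α₂·DIC; α₂ = 0.1089, so [CO3²⁻] = 0.1089 × 4.029 = 0.439 mmol/kg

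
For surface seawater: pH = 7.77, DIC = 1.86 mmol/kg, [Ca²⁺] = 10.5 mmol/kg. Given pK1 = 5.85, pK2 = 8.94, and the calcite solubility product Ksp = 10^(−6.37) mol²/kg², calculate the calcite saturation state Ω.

α₂ = 1 / (1 + [H⁺]/K2 + [H⁺]²/(K1K2)) = 1 / (1 + 10^+1.17 + 10^-0.75)
   = 1 / (1 + 14.791 + 0.17783) = 1/15.969 = 0.06262
[CO3²⁻] = α₂ × DIC = 0.06262 × 1.86 = 0.1165 mmol/kg
Ksp = 10^(−6.37) = 4.266×10^-7
Ω = [Ca²⁺][CO3²⁻]/Ksp = (10.5×10^-3)(1.165×10^-4) / 4.266×10^-7 = 2.87

Ω = 2.87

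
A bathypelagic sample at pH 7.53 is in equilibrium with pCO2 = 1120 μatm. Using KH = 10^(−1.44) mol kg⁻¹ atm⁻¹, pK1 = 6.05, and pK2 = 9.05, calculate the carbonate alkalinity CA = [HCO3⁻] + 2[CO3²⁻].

CA = 1.30 mmol/kg

[CO2*] = KH · pCO2 = 10^(−1.44) × 1120×10^-6 = 4.066×10^-5 mol/kg
α₀ = 1/(1 + K1/[H⁺] + K1K2/[H⁺]²) = 1/(1 + 10^+1.48 + 10^-0.04) = 0.03114
DIC = [CO2*]/α₀ = 4.066×10^-5 / 0.03114 = 1.306 mmol/kg
CA = (α₁ + 2α₂)·DIC = (0.9405 + 2×0.02840) × 1.306 = 1.30 mmol/kg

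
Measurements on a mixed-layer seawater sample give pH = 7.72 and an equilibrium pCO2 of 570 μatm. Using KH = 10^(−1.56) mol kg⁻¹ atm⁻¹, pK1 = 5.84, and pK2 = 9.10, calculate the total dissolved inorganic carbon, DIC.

[CO2*] = KH · pCO2 = 10^(−1.56) × 570×10^-6 = 1.570×10^-5 mol/kg
α₀ = 1/(1 + K1/[H⁺] + K1K2/[H⁺]²) = 1/(1 + 10^+1.88 + 10^+0.50) = 0.01250
DIC = [CO2*]/α₀ = 1.570×10^-5 / 0.01250 = 1.26 mmol/kg

DIC = 1.26 mmol/kg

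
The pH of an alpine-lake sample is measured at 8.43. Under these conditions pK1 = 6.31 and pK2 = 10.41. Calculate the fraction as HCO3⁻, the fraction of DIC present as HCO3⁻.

α₁ = 1 / (1 + [H⁺]/K1 + K2/[H⁺]) = 1 / (1 + 10^-2.12 + 10^-1.98)
   = 1 / (1 + 0.0075858 + 0.010471) = 1/1.0181 = 0.9823

α₁ = 0.982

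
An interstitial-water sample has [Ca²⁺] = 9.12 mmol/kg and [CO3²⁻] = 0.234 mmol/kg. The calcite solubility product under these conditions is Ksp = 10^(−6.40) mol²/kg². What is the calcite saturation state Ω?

Ksp = 10^(−6.40) = 3.981×10^-7
Ω = [Ca²⁺][CO3²⁻]/Ksp = (9.12×10^-3)(0.234×10^-3) / 3.981×10^-7 = 5.36

Ω = 5.36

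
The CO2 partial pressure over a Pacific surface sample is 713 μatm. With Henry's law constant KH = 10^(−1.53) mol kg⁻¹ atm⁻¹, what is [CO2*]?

[CO2*] = 21.0 μmol/kg

KH = 10^(−1.53) = 2.951×10^-2 mol kg⁻¹ atm⁻¹
[CO2*] = KH · pCO2 = 2.951×10^-2 × 713×10^-6 atm = 2.10×10^-5 mol/kg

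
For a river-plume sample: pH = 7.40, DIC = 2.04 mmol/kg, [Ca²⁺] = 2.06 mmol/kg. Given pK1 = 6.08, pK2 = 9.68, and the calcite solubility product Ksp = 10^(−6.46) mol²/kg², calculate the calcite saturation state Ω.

Ω = 0.0604

α₂ = 1 / (1 + [H⁺]/K2 + [H⁺]²/(K1K2)) = 1 / (1 + 10^+2.28 + 10^+0.96)
   = 1 / (1 + 190.55 + 9.1201) = 1/200.67 = 0.004983
[CO3²⁻] = α₂ × DIC = 0.004983 × 2.04 = 0.01017 mmol/kg = 10.17 μmol/kg
Ksp = 10^(−6.46) = 3.467×10^-7
Ω = [Ca²⁺][CO3²⁻]/Ksp = (2.06×10^-3)(1.017×10^-5) / 3.467×10^-7 = 0.0604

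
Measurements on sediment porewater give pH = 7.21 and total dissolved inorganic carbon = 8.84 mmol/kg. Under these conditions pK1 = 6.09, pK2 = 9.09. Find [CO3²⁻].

α₂ = 1 / (1 + [H⁺]/K2 + [H⁺]²/(K1K2)) = 1 / (1 + 10^+1.88 + 10^+0.76)
   = 1 / (1 + 75.858 + 5.7544) = 1/82.612 = 0.01210
[CO3²⁻] = α₂ × DIC = 0.01210 × 8.84 = 0.107 mmol/kg

[CO3²⁻] = 0.107 mmol/kg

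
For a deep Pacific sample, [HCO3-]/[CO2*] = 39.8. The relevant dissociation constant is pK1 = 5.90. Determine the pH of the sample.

pH = 7.50

From K1 = [H⁺][HCO3-]/[CO2*]:  pH = pK1 + log₁₀([HCO3-]/[CO2*])
log₁₀(39.8) = +1.600
pH = 5.90 + (+1.600) = 7.50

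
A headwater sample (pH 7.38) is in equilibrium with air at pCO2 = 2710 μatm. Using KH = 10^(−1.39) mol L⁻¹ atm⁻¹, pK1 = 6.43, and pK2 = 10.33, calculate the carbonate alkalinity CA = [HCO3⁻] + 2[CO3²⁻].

[CO2*] = KH · pCO2 = 10^(−1.39) × 2710×10^-6 = 1.104×10^-4 mol/L
α₀ = 1/(1 + K1/[H⁺] + K1K2/[H⁺]²) = 1/(1 + 10^+0.95 + 10^-2.00) = 0.1008
DIC = [CO2*]/α₀ = 1.104×10^-4 / 0.1008 = 1.095 mmol/L
CA = (α₁ + 2α₂)·DIC = (0.8982 + 2×0.001008) × 1.095 = 0.986 mmol/L

CA = 0.986 mmol/L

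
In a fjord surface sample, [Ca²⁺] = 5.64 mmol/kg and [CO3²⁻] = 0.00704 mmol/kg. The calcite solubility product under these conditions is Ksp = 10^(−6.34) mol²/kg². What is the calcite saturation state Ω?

Ksp = 10^(−6.34) = 4.571×10^-7
Ω = [Ca²⁺][CO3²⁻]/Ksp = (5.64×10^-3)(0.00704×10^-3) / 4.571×10^-7 = 0.0869

Ω = 0.0869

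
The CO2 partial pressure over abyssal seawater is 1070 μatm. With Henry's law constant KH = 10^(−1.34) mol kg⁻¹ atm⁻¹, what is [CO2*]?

[CO2*] = 48.9 μmol/kg

KH = 10^(−1.34) = 4.571×10^-2 mol kg⁻¹ atm⁻¹
[CO2*] = KH · pCO2 = 4.571×10^-2 × 1070×10^-6 atm = 4.89×10^-5 mol/kg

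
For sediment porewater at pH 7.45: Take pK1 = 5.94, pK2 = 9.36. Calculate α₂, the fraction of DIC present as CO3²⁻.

α₂ = 0.0118

α₂ = 1 / (1 + [H⁺]/K2 + [H⁺]²/(K1K2)) = 1 / (1 + 10^+1.91 + 10^+0.40)
   = 1 / (1 + 81.283 + 2.5119) = 1/84.795 = 0.01179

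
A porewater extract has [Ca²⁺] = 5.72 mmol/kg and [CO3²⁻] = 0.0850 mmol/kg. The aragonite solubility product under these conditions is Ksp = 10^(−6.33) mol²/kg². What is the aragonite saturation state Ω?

Ksp = 10^(−6.33) = 4.677×10^-7
Ω = [Ca²⁺][CO3²⁻]/Ksp = (5.72×10^-3)(0.0850×10^-3) / 4.677×10^-7 = 1.04

Ω = 1.04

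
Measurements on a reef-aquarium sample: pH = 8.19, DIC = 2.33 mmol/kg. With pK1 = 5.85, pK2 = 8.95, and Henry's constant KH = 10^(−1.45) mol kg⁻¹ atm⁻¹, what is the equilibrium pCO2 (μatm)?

pCO2 = 255 μatm

α₀ = 1 / (1 + K1/[H⁺] + K1K2/[H⁺]²) = 1 / (1 + 10^+2.34 + 10^+1.58)
   = 1 / (1 + 218.78 + 38.019) = 1/257.80 = 0.003879
[CO2*] = α₀ × DIC = 0.003879 × 2.33 = 0.009038 mmol/kg = 9.038 μmol/kg
pCO2 = [CO2*]/KH = 9.038×10^-6 / 3.548×10^-2 = 255 μatm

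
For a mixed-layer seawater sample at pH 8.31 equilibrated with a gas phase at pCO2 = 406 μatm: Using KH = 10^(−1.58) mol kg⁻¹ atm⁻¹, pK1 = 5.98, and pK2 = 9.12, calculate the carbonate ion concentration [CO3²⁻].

[CO3²⁻] = 0.354 mmol/kg

[CO2*] = KH · pCO2 = 10^(−1.58) × 406×10^-6 = 1.068×10^-5 mol/kg
α₀ = 1/(1 + K1/[H⁺] + K1K2/[H⁺]²) = 1/(1 + 10^+2.33 + 10^+1.52) = 0.004034
DIC = [CO2*]/α₀ = 1.068×10^-5 / 0.004034 = 2.647 mmol/kg
[CO3²⁻] = α₂·DIC; α₂ = 0.1336, so [CO3²⁻] = 0.1336 × 2.647 = 0.354 mmol/kg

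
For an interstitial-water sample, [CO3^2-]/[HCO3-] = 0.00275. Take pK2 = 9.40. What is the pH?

From K2 = [H⁺][CO3^2-]/[HCO3-]:  pH = pK2 + log₁₀([CO3^2-]/[HCO3-])
log₁₀(0.00275) = -2.561
pH = 9.40 + (-2.561) = 6.84

pH = 6.84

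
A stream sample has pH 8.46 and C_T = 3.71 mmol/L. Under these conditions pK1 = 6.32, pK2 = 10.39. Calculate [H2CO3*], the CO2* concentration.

[CO2*] = 0.0264 mmol/L

α₀ = 1 / (1 + K1/[H⁺] + K1K2/[H⁺]²) = 1 / (1 + 10^+2.14 + 10^+0.21)
   = 1 / (1 + 138.04 + 1.6218) = 1/140.66 = 0.007109
[CO2*] = α₀ × DIC = 0.007109 × 3.71 = 0.0264 mmol/L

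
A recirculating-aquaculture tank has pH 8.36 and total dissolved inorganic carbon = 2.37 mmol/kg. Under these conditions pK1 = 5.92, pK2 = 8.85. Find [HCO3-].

[HCO3⁻] = 1.79 mmol/kg

α₁ = 1 / (1 + [H⁺]/K1 + K2/[H⁺]) = 1 / (1 + 10^-2.44 + 10^-0.49)
   = 1 / (1 + 0.0036308 + 0.32359) = 1/1.3272 = 0.7535
[HCO3⁻] = α₁ × DIC = 0.7535 × 2.37 = 1.79 mmol/kg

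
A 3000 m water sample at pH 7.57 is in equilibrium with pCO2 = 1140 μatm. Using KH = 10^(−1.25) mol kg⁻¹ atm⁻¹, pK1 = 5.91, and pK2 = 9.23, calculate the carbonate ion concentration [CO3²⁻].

[CO3²⁻] = 0.0641 mmol/kg

[CO2*] = KH · pCO2 = 10^(−1.25) × 1140×10^-6 = 6.411×10^-5 mol/kg
α₀ = 1/(1 + K1/[H⁺] + K1K2/[H⁺]²) = 1/(1 + 10^+1.66 + 10^+0.00) = 0.02096
DIC = [CO2*]/α₀ = 6.411×10^-5 / 0.02096 = 3.058 mmol/kg
[CO3²⁻] = α₂·DIC; α₂ = 0.02096, so [CO3²⁻] = 0.02096 × 3.058 = 0.0641 mmol/kg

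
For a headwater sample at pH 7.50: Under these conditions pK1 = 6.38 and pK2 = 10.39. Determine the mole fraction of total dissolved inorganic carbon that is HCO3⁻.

α₁ = 0.928

α₁ = 1 / (1 + [H⁺]/K1 + K2/[H⁺]) = 1 / (1 + 10^-1.12 + 10^-2.89)
   = 1 / (1 + 0.075858 + 0.0012882) = 1/1.0771 = 0.9284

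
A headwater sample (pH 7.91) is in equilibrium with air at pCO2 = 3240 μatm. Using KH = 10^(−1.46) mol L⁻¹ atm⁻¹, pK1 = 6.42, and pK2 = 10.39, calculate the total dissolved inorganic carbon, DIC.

DIC = 3.60 mmol/L

[CO2*] = KH · pCO2 = 10^(−1.46) × 3240×10^-6 = 1.123×10^-4 mol/L
α₀ = 1/(1 + K1/[H⁺] + K1K2/[H⁺]²) = 1/(1 + 10^+1.49 + 10^-0.99) = 0.03124
DIC = [CO2*]/α₀ = 1.123×10^-4 / 0.03124 = 3.60 mmol/L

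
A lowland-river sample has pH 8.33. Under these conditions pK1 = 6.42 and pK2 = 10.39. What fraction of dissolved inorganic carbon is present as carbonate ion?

α₂ = 0.00853

α₂ = 1 / (1 + [H⁺]/K2 + [H⁺]²/(K1K2)) = 1 / (1 + 10^+2.06 + 10^+0.15)
   = 1 / (1 + 114.82 + 1.4125) = 1/117.23 = 0.008530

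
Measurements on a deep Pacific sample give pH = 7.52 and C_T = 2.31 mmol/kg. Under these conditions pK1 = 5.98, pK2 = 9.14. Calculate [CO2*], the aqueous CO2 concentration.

[CO2*] = 0.0633 mmol/kg

α₀ = 1 / (1 + K1/[H⁺] + K1K2/[H⁺]²) = 1 / (1 + 10^+1.54 + 10^-0.08)
   = 1 / (1 + 34.674 + 0.83176) = 1/36.505 = 0.02739
[CO2*] = α₀ × DIC = 0.02739 × 2.31 = 0.0633 mmol/kg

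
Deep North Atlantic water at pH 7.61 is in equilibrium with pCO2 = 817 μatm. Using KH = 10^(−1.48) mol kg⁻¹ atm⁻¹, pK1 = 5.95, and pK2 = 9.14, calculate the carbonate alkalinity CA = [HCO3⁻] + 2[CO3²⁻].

[CO2*] = KH · pCO2 = 10^(−1.48) × 817×10^-6 = 2.705×10^-5 mol/kg
α₀ = 1/(1 + K1/[H⁺] + K1K2/[H⁺]²) = 1/(1 + 10^+1.66 + 10^+0.13) = 0.02081
DIC = [CO2*]/α₀ = 2.705×10^-5 / 0.02081 = 1.300 mmol/kg
CA = (α₁ + 2α₂)·DIC = (0.9511 + 2×0.02807) × 1.300 = 1.31 mmol/kg

CA = 1.31 mmol/kg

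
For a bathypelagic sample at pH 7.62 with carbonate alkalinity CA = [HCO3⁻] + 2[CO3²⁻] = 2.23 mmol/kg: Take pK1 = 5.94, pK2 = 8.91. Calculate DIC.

DIC = 2.17 mmol/kg

CA = [HCO3⁻] + 2[CO3²⁻] = (α₁ + 2α₂)·DIC
At pH 7.62: [H⁺]/K1 = 10^-1.68 = 0.020893, K2/[H⁺] = 10^-1.29 = 0.051286
α₁ = 1/(1 + 0.020893 + 0.051286) = 1/1.0722 = 0.9327; α₂ = α₁·K2/[H⁺] = 0.04783
α₁ + 2α₂ = 1.0283
DIC = CA / (α₁ + 2α₂) = 2.23 / 1.0283 = 2.17 mmol/kg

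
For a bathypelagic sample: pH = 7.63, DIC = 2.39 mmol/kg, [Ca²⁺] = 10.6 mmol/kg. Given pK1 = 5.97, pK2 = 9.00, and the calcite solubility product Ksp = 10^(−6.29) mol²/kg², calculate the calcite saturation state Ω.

Ω = 1.98

α₂ = 1 / (1 + [H⁺]/K2 + [H⁺]²/(K1K2)) = 1 / (1 + 10^+1.37 + 10^-0.29)
   = 1 / (1 + 23.442 + 0.51286) = 1/24.955 = 0.04007
[CO3²⁻] = α₂ × DIC = 0.04007 × 2.39 = 0.09577 mmol/kg
Ksp = 10^(−6.29) = 5.129×10^-7
Ω = [Ca²⁺][CO3²⁻]/Ksp = (10.6×10^-3)(9.577×10^-5) / 5.129×10^-7 = 1.98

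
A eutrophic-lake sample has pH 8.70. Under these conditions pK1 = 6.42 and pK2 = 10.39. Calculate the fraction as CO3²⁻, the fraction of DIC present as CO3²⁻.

α₂ = 1 / (1 + [H⁺]/K2 + [H⁺]²/(K1K2)) = 1 / (1 + 10^+1.69 + 10^-0.59)
   = 1 / (1 + 48.978 + 0.25704) = 1/50.235 = 0.01991

α₂ = 0.0199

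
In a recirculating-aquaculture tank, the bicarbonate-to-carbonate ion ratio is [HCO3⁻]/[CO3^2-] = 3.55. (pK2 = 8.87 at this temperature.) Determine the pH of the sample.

pH = 8.32

From K2 = [H⁺][CO3^2-]/[HCO3⁻]:  pH = pK2 − log₁₀([HCO3⁻]/[CO3^2-])
log₁₀(3.55) = +0.550
pH = 8.87 − (+0.550) = 8.32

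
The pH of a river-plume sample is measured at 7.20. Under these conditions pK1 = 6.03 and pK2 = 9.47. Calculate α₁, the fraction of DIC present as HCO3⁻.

α₁ = 1 / (1 + [H⁺]/K1 + K2/[H⁺]) = 1 / (1 + 10^-1.17 + 10^-2.27)
   = 1 / (1 + 0.067608 + 0.0053703) = 1/1.0730 = 0.9320

α₁ = 0.932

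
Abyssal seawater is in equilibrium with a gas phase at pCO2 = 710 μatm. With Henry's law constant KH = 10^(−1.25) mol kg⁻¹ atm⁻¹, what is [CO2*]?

KH = 10^(−1.25) = 5.623×10^-2 mol kg⁻¹ atm⁻¹
[CO2*] = KH · pCO2 = 5.623×10^-2 × 710×10^-6 atm = 3.99×10^-5 mol/kg

[CO2*] = 39.9 μmol/kg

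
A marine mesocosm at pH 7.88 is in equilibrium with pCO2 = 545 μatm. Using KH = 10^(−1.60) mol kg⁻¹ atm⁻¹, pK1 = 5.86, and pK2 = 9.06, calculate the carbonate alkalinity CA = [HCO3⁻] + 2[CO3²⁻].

CA = 1.62 mmol/kg

[CO2*] = KH · pCO2 = 10^(−1.60) × 545×10^-6 = 1.369×10^-5 mol/kg
α₀ = 1/(1 + K1/[H⁺] + K1K2/[H⁺]²) = 1/(1 + 10^+2.02 + 10^+0.84) = 0.008879
DIC = [CO2*]/α₀ = 1.369×10^-5 / 0.008879 = 1.542 mmol/kg
CA = (α₁ + 2α₂)·DIC = (0.9297 + 2×0.06142) × 1.542 = 1.62 mmol/kg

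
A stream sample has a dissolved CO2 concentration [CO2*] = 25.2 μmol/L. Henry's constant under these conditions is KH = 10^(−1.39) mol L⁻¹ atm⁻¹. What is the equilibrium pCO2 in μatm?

pCO2 = 619 μatm

KH = 10^(−1.39) = 4.074×10^-2 mol L⁻¹ atm⁻¹
pCO2 = [CO2*]/KH = 25.2×10^-6 / 4.074×10^-2 = 6.19×10^-4 atm = 619 μatm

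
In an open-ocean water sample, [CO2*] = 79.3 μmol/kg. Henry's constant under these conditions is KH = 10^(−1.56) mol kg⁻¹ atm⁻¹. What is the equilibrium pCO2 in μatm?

pCO2 = 2880 μatm

KH = 10^(−1.56) = 2.754×10^-2 mol kg⁻¹ atm⁻¹
pCO2 = [CO2*]/KH = 79.3×10^-6 / 2.754×10^-2 = 2.88×10^-3 atm = 2880 μatm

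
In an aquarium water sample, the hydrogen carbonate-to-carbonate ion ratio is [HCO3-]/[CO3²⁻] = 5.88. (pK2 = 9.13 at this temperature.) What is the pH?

pH = 8.36

From K2 = [H⁺][CO3²⁻]/[HCO3-]:  pH = pK2 − log₁₀([HCO3-]/[CO3²⁻])
log₁₀(5.88) = +0.769
pH = 9.13 − (+0.769) = 8.36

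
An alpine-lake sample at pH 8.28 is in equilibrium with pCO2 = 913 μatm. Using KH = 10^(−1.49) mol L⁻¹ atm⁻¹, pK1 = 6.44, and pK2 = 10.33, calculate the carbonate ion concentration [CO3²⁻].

[CO2*] = KH · pCO2 = 10^(−1.49) × 913×10^-6 = 2.954×10^-5 mol/L
α₀ = 1/(1 + K1/[H⁺] + K1K2/[H⁺]²) = 1/(1 + 10^+1.84 + 10^-0.21) = 0.01412
DIC = [CO2*]/α₀ = 2.954×10^-5 / 0.01412 = 2.092 mmol/L
[CO3²⁻] = α₂·DIC; α₂ = 0.008709, so [CO3²⁻] = 0.008709 × 2.092 = 0.0182 mmol/L = 18.2 μmol/L

[CO3²⁻] = 18.2 μmol/L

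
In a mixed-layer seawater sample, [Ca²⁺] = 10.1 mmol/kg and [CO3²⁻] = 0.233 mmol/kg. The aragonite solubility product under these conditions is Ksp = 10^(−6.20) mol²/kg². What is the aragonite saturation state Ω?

Ksp = 10^(−6.20) = 6.310×10^-7
Ω = [Ca²⁺][CO3²⁻]/Ksp = (10.1×10^-3)(0.233×10^-3) / 6.310×10^-7 = 3.73

Ω = 3.73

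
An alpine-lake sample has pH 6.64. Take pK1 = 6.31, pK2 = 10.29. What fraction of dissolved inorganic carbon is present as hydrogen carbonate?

α₁ = 1 / (1 + [H⁺]/K1 + K2/[H⁺]) = 1 / (1 + 10^-0.33 + 10^-3.65)
   = 1 / (1 + 0.46774 + 0.00022387) = 1/1.4680 = 0.6812

α₁ = 0.681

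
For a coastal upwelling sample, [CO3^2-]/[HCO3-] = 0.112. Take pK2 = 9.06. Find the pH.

pH = 8.11

From K2 = [H⁺][CO3^2-]/[HCO3-]:  pH = pK2 + log₁₀([CO3^2-]/[HCO3-])
log₁₀(0.112) = -0.951
pH = 9.06 + (-0.951) = 8.11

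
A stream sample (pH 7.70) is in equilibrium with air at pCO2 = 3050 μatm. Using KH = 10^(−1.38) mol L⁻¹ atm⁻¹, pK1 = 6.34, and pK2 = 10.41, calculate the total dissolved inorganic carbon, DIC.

[CO2*] = KH · pCO2 = 10^(−1.38) × 3050×10^-6 = 1.271×10^-4 mol/L
α₀ = 1/(1 + K1/[H⁺] + K1K2/[H⁺]²) = 1/(1 + 10^+1.36 + 10^-1.35) = 0.04175
DIC = [CO2*]/α₀ = 1.271×10^-4 / 0.04175 = 3.05 mmol/L

DIC = 3.05 mmol/L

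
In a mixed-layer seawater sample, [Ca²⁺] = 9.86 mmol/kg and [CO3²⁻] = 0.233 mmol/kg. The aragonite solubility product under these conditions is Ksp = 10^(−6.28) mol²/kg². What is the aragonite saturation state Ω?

Ksp = 10^(−6.28) = 5.248×10^-7
Ω = [Ca²⁺][CO3²⁻]/Ksp = (9.86×10^-3)(0.233×10^-3) / 5.248×10^-7 = 4.38

Ω = 4.38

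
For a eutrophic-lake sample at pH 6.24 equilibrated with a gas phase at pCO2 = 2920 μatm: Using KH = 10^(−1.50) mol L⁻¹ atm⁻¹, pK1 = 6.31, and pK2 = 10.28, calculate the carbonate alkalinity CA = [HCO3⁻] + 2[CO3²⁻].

CA = 0.0786 mmol/L

[CO2*] = KH · pCO2 = 10^(−1.50) × 2920×10^-6 = 9.234×10^-5 mol/L
α₀ = 1/(1 + K1/[H⁺] + K1K2/[H⁺]²) = 1/(1 + 10^-0.07 + 10^-4.11) = 0.5402
DIC = [CO2*]/α₀ = 9.234×10^-5 / 0.5402 = 0.1709 mmol/L
CA = (α₁ + 2α₂)·DIC = (0.4598 + 2×4.193×10^-5) × 0.1709 = 0.0786 mmol/L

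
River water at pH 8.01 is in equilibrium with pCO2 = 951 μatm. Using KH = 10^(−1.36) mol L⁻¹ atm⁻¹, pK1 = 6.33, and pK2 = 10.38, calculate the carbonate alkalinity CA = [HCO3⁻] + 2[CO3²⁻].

CA = 2.00 mmol/L

[CO2*] = KH · pCO2 = 10^(−1.36) × 951×10^-6 = 4.151×10^-5 mol/L
α₀ = 1/(1 + K1/[H⁺] + K1K2/[H⁺]²) = 1/(1 + 10^+1.68 + 10^-0.69) = 0.02038
DIC = [CO2*]/α₀ = 4.151×10^-5 / 0.02038 = 2.037 mmol/L
CA = (α₁ + 2α₂)·DIC = (0.9755 + 2×0.004161) × 2.037 = 2.00 mmol/L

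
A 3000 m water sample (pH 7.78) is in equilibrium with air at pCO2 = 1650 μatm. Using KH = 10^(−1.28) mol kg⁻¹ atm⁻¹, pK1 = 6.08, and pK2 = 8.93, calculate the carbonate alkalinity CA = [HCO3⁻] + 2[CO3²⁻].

[CO2*] = KH · pCO2 = 10^(−1.28) × 1650×10^-6 = 8.659×10^-5 mol/kg
α₀ = 1/(1 + K1/[H⁺] + K1K2/[H⁺]²) = 1/(1 + 10^+1.70 + 10^+0.55) = 0.01829
DIC = [CO2*]/α₀ = 8.659×10^-5 / 0.01829 = 4.734 mmol/kg
CA = (α₁ + 2α₂)·DIC = (0.9168 + 2×0.06490) × 4.734 = 4.95 mmol/kg

CA = 4.95 mmol/kg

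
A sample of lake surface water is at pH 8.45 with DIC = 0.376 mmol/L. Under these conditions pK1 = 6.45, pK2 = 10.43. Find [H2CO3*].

[CO2*] = 3.68 μmol/L

α₀ = 1 / (1 + K1/[H⁺] + K1K2/[H⁺]²) = 1 / (1 + 10^+2.00 + 10^+0.02)
   = 1 / (1 + 100.00 + 1.0471) = 1/102.05 = 0.009799
[CO2*] = α₀ × DIC = 0.009799 × 0.376 = 0.00368 mmol/L = 3.68 μmol/L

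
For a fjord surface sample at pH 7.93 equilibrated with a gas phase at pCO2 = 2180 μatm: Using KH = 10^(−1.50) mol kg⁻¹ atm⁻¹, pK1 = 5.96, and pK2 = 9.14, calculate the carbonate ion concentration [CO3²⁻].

[CO2*] = KH · pCO2 = 10^(−1.50) × 2180×10^-6 = 6.894×10^-5 mol/kg
α₀ = 1/(1 + K1/[H⁺] + K1K2/[H⁺]²) = 1/(1 + 10^+1.97 + 10^+0.76) = 0.009992
DIC = [CO2*]/α₀ = 6.894×10^-5 / 0.009992 = 6.899 mmol/kg
[CO3²⁻] = α₂·DIC; α₂ = 0.05750, so [CO3²⁻] = 0.05750 × 6.899 = 0.397 mmol/kg

[CO3²⁻] = 0.397 mmol/kg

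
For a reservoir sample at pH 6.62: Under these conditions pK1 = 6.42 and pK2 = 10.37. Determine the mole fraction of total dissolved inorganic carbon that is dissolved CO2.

α₀ = 0.387

α₀ = 1 / (1 + K1/[H⁺] + K1K2/[H⁺]²) = 1 / (1 + 10^+0.20 + 10^-3.55)
   = 1 / (1 + 1.5849 + 0.00028184) = 1/2.5852 = 0.3868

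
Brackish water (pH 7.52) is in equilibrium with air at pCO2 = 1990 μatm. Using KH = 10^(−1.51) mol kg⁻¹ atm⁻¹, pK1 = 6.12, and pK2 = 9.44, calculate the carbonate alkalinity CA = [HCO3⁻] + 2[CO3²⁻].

[CO2*] = KH · pCO2 = 10^(−1.51) × 1990×10^-6 = 6.150×10^-5 mol/kg
α₀ = 1/(1 + K1/[H⁺] + K1K2/[H⁺]²) = 1/(1 + 10^+1.40 + 10^-0.52) = 0.03785
DIC = [CO2*]/α₀ = 6.150×10^-5 / 0.03785 = 1.625 mmol/kg
CA = (α₁ + 2α₂)·DIC = (0.9507 + 2×0.01143) × 1.625 = 1.58 mmol/kg

CA = 1.58 mmol/kg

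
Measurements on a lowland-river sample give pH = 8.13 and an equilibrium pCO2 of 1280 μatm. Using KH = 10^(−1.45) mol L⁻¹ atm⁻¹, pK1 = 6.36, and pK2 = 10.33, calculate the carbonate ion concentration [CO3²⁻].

[CO2*] = KH · pCO2 = 10^(−1.45) × 1280×10^-6 = 4.542×10^-5 mol/L
α₀ = 1/(1 + K1/[H⁺] + K1K2/[H⁺]²) = 1/(1 + 10^+1.77 + 10^-0.43) = 0.01660
DIC = [CO2*]/α₀ = 4.542×10^-5 / 0.01660 = 2.737 mmol/L
[CO3²⁻] = α₂·DIC; α₂ = 0.006166, so [CO3²⁻] = 0.006166 × 2.737 = 0.0169 mmol/L = 16.9 μmol/L

[CO3²⁻] = 16.9 μmol/L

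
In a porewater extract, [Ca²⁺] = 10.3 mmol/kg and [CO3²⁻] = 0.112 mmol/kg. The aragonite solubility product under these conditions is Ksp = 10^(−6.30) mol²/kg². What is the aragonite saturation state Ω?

Ksp = 10^(−6.30) = 5.012×10^-7
Ω = [Ca²⁺][CO3²⁻]/Ksp = (10.3×10^-3)(0.112×10^-3) / 5.012×10^-7 = 2.30

Ω = 2.30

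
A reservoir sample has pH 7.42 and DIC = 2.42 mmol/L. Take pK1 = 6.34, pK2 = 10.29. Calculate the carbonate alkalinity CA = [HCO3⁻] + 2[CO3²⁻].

CA = [HCO3⁻] + 2[CO3²⁻] = (α₁ + 2α₂)·DIC
At pH 7.42: [H⁺]/K1 = 10^-1.08 = 0.083176, K2/[H⁺] = 10^-2.87 = 0.0013490
α₁ = 1/(1 + 0.083176 + 0.0013490) = 1/1.0845 = 0.9221; α₂ = α₁·K2/[H⁺] = 0.001244
α₁ + 2α₂ = 0.9246
CA = 0.9246 × 2.42 = 2.24 mmol/L

CA = 2.24 mmol/L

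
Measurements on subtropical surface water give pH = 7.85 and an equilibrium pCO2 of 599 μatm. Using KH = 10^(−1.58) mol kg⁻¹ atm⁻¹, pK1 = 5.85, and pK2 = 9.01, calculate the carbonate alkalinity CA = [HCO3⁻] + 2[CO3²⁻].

CA = 1.79 mmol/kg

[CO2*] = KH · pCO2 = 10^(−1.58) × 599×10^-6 = 1.576×10^-5 mol/kg
α₀ = 1/(1 + K1/[H⁺] + K1K2/[H⁺]²) = 1/(1 + 10^+2.00 + 10^+0.84) = 0.009266
DIC = [CO2*]/α₀ = 1.576×10^-5 / 0.009266 = 1.700 mmol/kg
CA = (α₁ + 2α₂)·DIC = (0.9266 + 2×0.06411) × 1.700 = 1.79 mmol/kg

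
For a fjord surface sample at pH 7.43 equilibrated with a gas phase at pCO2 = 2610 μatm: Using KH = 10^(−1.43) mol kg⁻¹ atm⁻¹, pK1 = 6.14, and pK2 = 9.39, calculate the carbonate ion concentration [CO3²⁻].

[CO2*] = KH · pCO2 = 10^(−1.43) × 2610×10^-6 = 9.697×10^-5 mol/kg
α₀ = 1/(1 + K1/[H⁺] + K1K2/[H⁺]²) = 1/(1 + 10^+1.29 + 10^-0.67) = 0.04828
DIC = [CO2*]/α₀ = 9.697×10^-5 / 0.04828 = 2.008 mmol/kg
[CO3²⁻] = α₂·DIC; α₂ = 0.01032, so [CO3²⁻] = 0.01032 × 2.008 = 0.0207 mmol/kg

[CO3²⁻] = 0.0207 mmol/kg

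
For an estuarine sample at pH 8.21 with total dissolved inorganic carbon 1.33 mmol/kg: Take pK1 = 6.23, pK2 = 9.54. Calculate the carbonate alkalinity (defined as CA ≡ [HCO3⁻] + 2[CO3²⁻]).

CA = 1.38 mmol/kg

CA = [HCO3⁻] + 2[CO3²⁻] = (α₁ + 2α₂)·DIC
At pH 8.21: [H⁺]/K1 = 10^-1.98 = 0.010471, K2/[H⁺] = 10^-1.33 = 0.046774
α₁ = 1/(1 + 0.010471 + 0.046774) = 1/1.0572 = 0.9459; α₂ = α₁·K2/[H⁺] = 0.04424
α₁ + 2α₂ = 1.0343
CA = 1.0343 × 1.33 = 1.38 mmol/kg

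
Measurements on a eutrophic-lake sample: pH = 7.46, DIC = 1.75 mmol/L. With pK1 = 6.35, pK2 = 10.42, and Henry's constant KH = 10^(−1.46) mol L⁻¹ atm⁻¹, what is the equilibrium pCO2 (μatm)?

α₀ = 1 / (1 + K1/[H⁺] + K1K2/[H⁺]²) = 1 / (1 + 10^+1.11 + 10^-1.85)
   = 1 / (1 + 12.882 + 0.014125) = 1/13.897 = 0.07196
[CO2*] = α₀ × DIC = 0.07196 × 1.75 = 0.1259 mmol/L
pCO2 = [CO2*]/KH = 1.259×10^-4 / 3.467×10^-2 = 3630 μatm

pCO2 = 3630 μatm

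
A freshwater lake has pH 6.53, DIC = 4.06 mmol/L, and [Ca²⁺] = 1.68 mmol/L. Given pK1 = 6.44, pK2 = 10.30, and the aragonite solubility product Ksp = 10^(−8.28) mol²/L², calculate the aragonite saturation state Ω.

α₂ = 1 / (1 + [H⁺]/K2 + [H⁺]²/(K1K2)) = 1 / (1 + 10^+3.77 + 10^+3.68)
   = 1 / (1 + 5888.4 + 4786.3) = 1/1.0676×10^4 = 9.367×10^-5
[CO3²⁻] = α₂ × DIC = 9.367×10^-5 × 4.06 = 0.0003803 mmol/L = 0.3803 μmol/L
Ksp = 10^(−8.28) = 5.248×10^-9
Ω = [Ca²⁺][CO3²⁻]/Ksp = (1.68×10^-3)(3.803×10^-7) / 5.248×10^-9 = 0.122

Ω = 0.122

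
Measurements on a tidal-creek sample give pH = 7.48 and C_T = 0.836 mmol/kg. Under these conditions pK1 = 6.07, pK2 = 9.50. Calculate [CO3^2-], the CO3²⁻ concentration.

[CO3²⁻] = 7.61 μmol/kg

α₂ = 1 / (1 + [H⁺]/K2 + [H⁺]²/(K1K2)) = 1 / (1 + 10^+2.02 + 10^+0.61)
   = 1 / (1 + 104.71 + 4.0738) = 1/109.79 = 0.009109
[CO3²⁻] = α₂ × DIC = 0.009109 × 0.836 = 0.00761 mmol/kg = 7.61 μmol/kg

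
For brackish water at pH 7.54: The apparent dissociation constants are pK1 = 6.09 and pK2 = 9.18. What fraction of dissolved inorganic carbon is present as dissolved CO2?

α₀ = 0.0335

α₀ = 1 / (1 + K1/[H⁺] + K1K2/[H⁺]²) = 1 / (1 + 10^+1.45 + 10^-0.19)
   = 1 / (1 + 28.184 + 0.64565) = 1/29.829 = 0.03352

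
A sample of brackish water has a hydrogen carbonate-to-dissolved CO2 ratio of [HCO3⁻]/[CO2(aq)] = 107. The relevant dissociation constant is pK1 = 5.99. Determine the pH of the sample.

pH = 8.02

From K1 = [H⁺][HCO3⁻]/[CO2(aq)]:  pH = pK1 + log₁₀([HCO3⁻]/[CO2(aq)])
log₁₀(107) = +2.029
pH = 5.99 + (+2.029) = 8.02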